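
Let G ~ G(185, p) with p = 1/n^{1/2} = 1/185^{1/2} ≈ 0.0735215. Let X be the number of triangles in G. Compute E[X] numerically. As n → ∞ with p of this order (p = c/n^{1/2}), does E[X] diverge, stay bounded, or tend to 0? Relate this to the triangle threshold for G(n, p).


Number of potential triangles: C(185, 3) = 1038220.
Each occurs with probability p³ ≈ (0.0735215)³ ≈ 3.97413309e-04.
By linearity: E[X] = C(185, 3)·p³ ≈ 1038220 · 3.97413309e-04 ≈ 412.602446.
Since α = 1/2 < 1, p = c/n^{1/2} ≫ 1/n is above the triangle threshold p ~ 1/n. Asymptotically E[X] ~ (c³/6)·n^{3(1−α)} = (1³/6)·n^{1.5} → ∞; triangles are abundant w.h.p.

E[X] ≈ 412.602446; in regime p = Θ(1/n^{1/2}) E[X] diverges (above the triangle threshold p ~ 1/n).


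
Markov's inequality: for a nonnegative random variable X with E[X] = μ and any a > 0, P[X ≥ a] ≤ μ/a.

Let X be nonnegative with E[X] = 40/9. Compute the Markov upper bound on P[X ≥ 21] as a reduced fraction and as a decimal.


μ = E[X] = 40/9, a = 21.
Markov: P[X ≥ 21] ≤ μ/a = (40/9)/21 = 40/189.
Numerically: ≈ 0.21164.
(Since a = 21 > μ = 4.44444, the bound 40/189 is < 1 and informative.)

P[X ≥ 21] ≤ 40/189 ≈ 0.21164.


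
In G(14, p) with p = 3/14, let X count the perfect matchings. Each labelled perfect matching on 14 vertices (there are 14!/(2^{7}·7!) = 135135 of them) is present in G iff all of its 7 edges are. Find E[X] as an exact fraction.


K_14 has 14!/(2^{7}·7!) = 135135 labelled perfect matchings.
For each such perfect matching H, let X_H = 1 if all 7 edges of H are present in G. Then P[X_H = 1] = p^{7} = (3/14)^{7} = 2187/105413504.
By linearity: E[X] = Σ_H E[X_H] = 135135 · p^{7} = 135135 · 2187/105413504 = 42220035/15059072.
Numerically: E[X] ≈ 2.80363.

E[X] = 135135 · (3/14)^{7} = 42220035/15059072 ≈ 2.80363.


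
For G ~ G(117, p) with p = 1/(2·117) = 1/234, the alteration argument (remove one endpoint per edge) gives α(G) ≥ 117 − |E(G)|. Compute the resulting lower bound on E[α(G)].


E[|E(G)|] = C(117, 2)·p = 6786 · (1/234) = 29.
E[α(G)] ≥ n − E[|E(G)|] = 117 − 29 = 88.
Numerically: ≈ 88.0000.
(This is only a lower bound; the true E[α(G)] may be larger.)

E[α(G)] ≥ 88 ≈ 88.0000.


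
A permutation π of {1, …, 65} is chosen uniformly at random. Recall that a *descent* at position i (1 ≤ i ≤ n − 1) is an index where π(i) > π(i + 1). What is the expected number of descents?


Write X = Σ X_I over i = 1, …, 64, with X_I the indicator of one descent.
There are 64 indicators.
For each fixed i, the pair (π(i), π(i+1)) is a uniformly random ordered pair of distinct values from {1, …, 65}; by symmetry P[π(i) > π(i+1)] = 1/2.
By linearity: E[X] = 64 · (1/2) = (65 − 1) · (1/2) = 32 ≈ 32.00000.

E[X] = 32 = 32.00000.


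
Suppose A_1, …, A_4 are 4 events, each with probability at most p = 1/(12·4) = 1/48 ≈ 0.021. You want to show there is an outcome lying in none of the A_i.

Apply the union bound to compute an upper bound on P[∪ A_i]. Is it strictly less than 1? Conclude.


Union bound: P[∪_{i=1}^{4} A_i] ≤ Σ_i P[A_i] ≤ 4·p = 4·(1/48) = 1/12.
Numerically: 1/12 ≈ 0.083.
Is 1/12 < 1? YES.
Since P[∪ A_i] ≤ 1/12 < 1, the complement has P[∩ A_i^c] ≥ 1 − 1/12 = 11/12 > 0, so some outcome avoids every A_i.

4·p = 1/12 ≈ 0.083; existence CERTIFIED by the union bound.


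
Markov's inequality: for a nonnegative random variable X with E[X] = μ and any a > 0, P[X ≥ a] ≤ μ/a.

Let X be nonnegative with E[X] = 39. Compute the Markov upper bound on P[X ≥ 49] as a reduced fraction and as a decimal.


μ = E[X] = 39, a = 49.
Markov: P[X ≥ 49] ≤ μ/a = (39)/49 = 39/49.
Numerically: ≈ 0.7959.
(Since a = 49 > μ = 39.0000, the bound 39/49 is < 1 and informative.)

P[X ≥ 49] ≤ 39/49 ≈ 0.7959.


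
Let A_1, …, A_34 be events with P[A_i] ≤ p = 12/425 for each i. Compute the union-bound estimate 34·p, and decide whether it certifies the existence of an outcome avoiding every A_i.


Union bound: P[∪_{i=1}^{34} A_i] ≤ Σ_i P[A_i] ≤ 34·p = 34·(12/425) = 24/25.
Numerically: 24/25 ≈ 0.9600000.
Is 24/25 < 1? YES.
Since P[∪ A_i] ≤ 24/25 < 1, the complement has P[∩ A_i^c] ≥ 1 − 24/25 = 1/25 > 0, so some outcome avoids every A_i.

34·p = 24/25 ≈ 0.9600000; existence CERTIFIED by the union bound.


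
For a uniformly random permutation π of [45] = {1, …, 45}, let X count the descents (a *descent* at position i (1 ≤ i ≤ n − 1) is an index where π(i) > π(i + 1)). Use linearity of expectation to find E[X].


Write X = Σ X_I over i = 1, …, 44, with X_I the indicator of one descent.
There are 44 indicators.
For each fixed i, the pair (π(i), π(i+1)) is a uniformly random ordered pair of distinct values from {1, …, 45}; by symmetry P[π(i) > π(i+1)] = 1/2.
By linearity: E[X] = 44 · (1/2) = (45 − 1) · (1/2) = 22 ≈ 22.000000.

E[X] = 22 = 22.000000.


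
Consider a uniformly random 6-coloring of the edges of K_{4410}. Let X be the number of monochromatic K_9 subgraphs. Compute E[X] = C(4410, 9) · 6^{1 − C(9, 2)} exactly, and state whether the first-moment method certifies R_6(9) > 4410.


E[X] = C(4410, 9) · 6^{1 − 36} = 1724394906266704102180823710 · 6^{−35} = 1724394906266704102180823710/1719070799748422591028658176.
As a reduced fraction: E[X] = 862197453133352051090411855/859535399874211295514329088 ≈ 1.003097.
Is E[X] < 1? NO.
Since E[X] ≥ 1, the first-moment bound is inconclusive at n = 4410; it does NOT by itself certify R_6(9) > 4410.

E[X] = 862197453133352051090411855/859535399874211295514329088 ≈ 1.003097; E[X] ≥ 1; first-moment method inconclusive here.


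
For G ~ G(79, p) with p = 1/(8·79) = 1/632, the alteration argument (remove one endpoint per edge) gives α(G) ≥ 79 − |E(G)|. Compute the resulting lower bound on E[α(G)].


E[|E(G)|] = C(79, 2)·p = 3081 · (1/632) = 39/8.
E[α(G)] ≥ n − E[|E(G)|] = 79 − 39/8 = 593/8.
Numerically: ≈ 74.125000.
(This is only a lower bound; the true E[α(G)] may be larger.)

E[α(G)] ≥ 593/8 ≈ 74.125000.


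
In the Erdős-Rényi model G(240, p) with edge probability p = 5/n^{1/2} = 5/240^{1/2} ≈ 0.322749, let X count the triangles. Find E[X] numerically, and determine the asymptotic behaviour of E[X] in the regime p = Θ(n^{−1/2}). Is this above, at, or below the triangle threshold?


Number of potential triangles: C(240, 3) = 2275280.
Each occurs with probability p³ ≈ (0.322749)³ ≈ 3.36196471e-02.
By linearity: E[X] = C(240, 3)·p³ ≈ 2275280 · 3.36196471e-02 ≈ 76494.110659.
Since α = 1/2 < 1, p = c/n^{1/2} ≫ 1/n is above the triangle threshold p ~ 1/n. Asymptotically E[X] ~ (c³/6)·n^{3(1−α)} = (5³/6)·n^{1.5} → ∞; triangles are abundant w.h.p.

E[X] ≈ 76494.110659; in regime p = Θ(1/n^{1/2}) E[X] diverges (above the triangle threshold p ~ 1/n).


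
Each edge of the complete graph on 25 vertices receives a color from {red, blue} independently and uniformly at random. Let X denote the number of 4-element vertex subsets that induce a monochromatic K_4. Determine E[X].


Let X = Σ_S X_S over the C(25, 4) = 12650 subsets S of size 4, where X_S = 1 if the K_4 on S is monochromatic.
For a fixed S, the K_4 on S has C(4, 2) = 6 edges. P[all 6 edges red] = (1/2)^6, and likewise for blue, so P[monochromatic] = 2·(1/2)^6 = 2^{1 − 6} = 1/32.
By linearity: E[X] = C(25, 4) · 2^{1 − 6} = 12650 · 1/32 = 6325/16.
Numerically: E[X] ≈ 395.312500.

E[X] = C(25,4)·2^(1−C(4,2)) = 6325/16 ≈ 395.312500.


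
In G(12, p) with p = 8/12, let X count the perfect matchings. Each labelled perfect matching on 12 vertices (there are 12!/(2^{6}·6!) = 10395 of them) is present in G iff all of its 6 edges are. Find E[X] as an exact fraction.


K_12 has 12!/(2^{6}·6!) = 10395 labelled perfect matchings.
For each such perfect matching H, let X_H = 1 if all 6 edges of H are present in G. Then P[X_H = 1] = p^{6} = (2/3)^{6} = 64/729.
By linearity: E[X] = Σ_H E[X_H] = 10395 · p^{6} = 10395 · 64/729 = 24640/27.
Numerically: E[X] ≈ 912.6.

E[X] = 10395 · (2/3)^{6} = 24640/27 ≈ 912.6.


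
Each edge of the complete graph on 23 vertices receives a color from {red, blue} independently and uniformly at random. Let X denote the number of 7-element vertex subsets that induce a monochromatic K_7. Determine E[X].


Let X = Σ_S X_S over the C(23, 7) = 245157 subsets S of size 7, where X_S = 1 if the K_7 on S is monochromatic.
For a fixed S, the K_7 on S has C(7, 2) = 21 edges. P[all 21 edges red] = (1/2)^21, and likewise for blue, so P[monochromatic] = 2·(1/2)^21 = 2^{1 − 21} = 1/1048576.
By linearity of expectation: E[X] = C(23, 7) · 2^{1 − 21} = 245157 · 1/1048576 = 245157/1048576.
Numerically: E[X] ≈ 0.234.

E[X] = C(23,7)·2^(1−C(7,2)) = 245157/1048576 ≈ 0.234.


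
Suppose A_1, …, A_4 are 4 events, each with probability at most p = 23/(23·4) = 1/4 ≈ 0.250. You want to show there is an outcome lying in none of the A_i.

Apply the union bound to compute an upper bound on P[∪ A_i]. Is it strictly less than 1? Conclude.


Union bound: P[∪_{i=1}^{4} A_i] ≤ Σ_i P[A_i] ≤ 4·p = 4·(1/4) = 1.
Numerically: 1 ≈ 1.000.
Is 1 < 1? NO.
Since the bound 1 is ≥ 1, the union bound is uninformative here; it does NOT by itself certify existence.

4·p = 1 ≈ 1.000; existence NOT certified by the union bound.


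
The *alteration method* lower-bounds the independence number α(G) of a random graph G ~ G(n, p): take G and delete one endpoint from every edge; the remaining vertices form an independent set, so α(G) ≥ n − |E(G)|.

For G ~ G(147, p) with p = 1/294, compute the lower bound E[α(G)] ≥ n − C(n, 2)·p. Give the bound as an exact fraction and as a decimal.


E[|E(G)|] = C(147, 2)·p = 10731 · (1/294) = 73/2.
E[α(G)] ≥ n − E[|E(G)|] = 147 − 73/2 = 221/2.
Numerically: ≈ 110.50000.
(This is only a lower bound; the true E[α(G)] may be larger.)

E[α(G)] ≥ 221/2 ≈ 110.50000.


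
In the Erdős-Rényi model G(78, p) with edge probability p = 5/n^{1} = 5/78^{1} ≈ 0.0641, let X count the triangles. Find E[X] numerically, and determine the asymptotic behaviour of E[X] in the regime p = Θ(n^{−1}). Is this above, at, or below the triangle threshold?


Number of potential triangles: C(78, 3) = 76076.
Each occurs with probability p³ ≈ (0.0641)³ ≈ 2.63406e-04.
By linearity: E[X] = C(78, 3)·p³ ≈ 76076 · 2.63406e-04 ≈ 20.039.
Here α = 1, so p = 5/n is exactly at the triangle threshold p ~ 1/n. Asymptotically E[X] → c³/6 = 5³/6 = 125/6 ≈ 20.833, a bounded constant. In this regime the triangle count is asymptotically Poisson(c³/6).

E[X] ≈ 20.039; in regime p = Θ(1/n^{1}) E[X] stays bounded (at the triangle threshold p ~ 1/n).


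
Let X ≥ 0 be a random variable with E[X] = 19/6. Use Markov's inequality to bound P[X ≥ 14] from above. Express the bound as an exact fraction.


μ = E[X] = 19/6, a = 14.
Markov: P[X ≥ 14] ≤ μ/a = (19/6)/14 = 19/84.
Numerically: ≈ 0.226190.
(Since a = 14 > μ = 3.166667, the bound 19/84 is < 1 and informative.)

P[X ≥ 14] ≤ 19/84 ≈ 0.226190.


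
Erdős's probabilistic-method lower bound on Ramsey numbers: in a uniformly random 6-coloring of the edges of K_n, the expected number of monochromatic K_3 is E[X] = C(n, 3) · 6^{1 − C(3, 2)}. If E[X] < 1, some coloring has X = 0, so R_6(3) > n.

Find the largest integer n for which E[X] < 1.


We need C(n, 3) · 6^{1 − 3} < 1, i.e. C(n, 3) < 6^{3 − 1} = 36.
Check values of n near the boundary:
  n = 6: C(6, 3) = 20; 20 < 36? YES
  n = 7: C(7, 3) = 35; 35 < 36? YES
  n = 8: C(8, 3) = 56; 56 < 36? NO
The largest n with C(n, 3) < 36 is n = 7 (where E[X] = 35/36 ≈ 0.97222). Hence R_6(3) > 7, i.e. R_6(3) ≥ 8.

Largest n = 7; hence R_6(3) > 7.


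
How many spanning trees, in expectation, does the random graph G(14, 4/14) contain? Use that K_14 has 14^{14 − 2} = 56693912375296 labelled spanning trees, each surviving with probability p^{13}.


K_14 has 14^{14 − 2} = 56693912375296 labelled spanning trees.
For each such spanning tree H, let X_H = 1 if all 13 edges of H are present in G. Then P[X_H = 1] = p^{13} = (2/7)^{13} = 8192/96889010407.
By linearity: E[X] = Σ_H E[X_H] = 56693912375296 · p^{13} = 56693912375296 · 8192/96889010407 = 33554432/7.
Numerically: E[X] ≈ 4.79349e+06.

E[X] = 56693912375296 · (2/7)^{13} = 33554432/7 ≈ 4.79349e+06.


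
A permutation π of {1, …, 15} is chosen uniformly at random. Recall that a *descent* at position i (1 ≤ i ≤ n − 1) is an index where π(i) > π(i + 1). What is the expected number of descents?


Write X = Σ X_I over i = 1, …, 14, with X_I the indicator of one descent.
There are 14 indicators.
For each fixed i, the pair (π(i), π(i+1)) is a uniformly random ordered pair of distinct values from {1, …, 15}; by symmetry P[π(i) > π(i+1)] = 1/2.
By linearity: E[X] = 14 · (1/2) = (15 − 1) · (1/2) = 7 ≈ 7.000000.

E[X] = 7 = 7.000000.


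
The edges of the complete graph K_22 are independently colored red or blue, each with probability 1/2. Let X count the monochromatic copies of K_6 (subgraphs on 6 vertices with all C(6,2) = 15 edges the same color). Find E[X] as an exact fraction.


Let X = Σ_S X_S over the C(22, 6) = 74613 subsets S of size 6, where X_S = 1 if the K_6 on S is monochromatic.
For a fixed S, the K_6 on S has C(6, 2) = 15 edges. P[all 15 edges red] = (1/2)^15, and likewise for blue, so P[monochromatic] = 2·(1/2)^15 = 2^{1 − 15} = 1/16384.
By linearity: E[X] = C(22, 6) · 2^{1 − 15} = 74613 · 1/16384 = 74613/16384.
Numerically: E[X] ≈ 4.55402.

E[X] = C(22,6)·2^(1−C(6,2)) = 74613/16384 ≈ 4.55402.


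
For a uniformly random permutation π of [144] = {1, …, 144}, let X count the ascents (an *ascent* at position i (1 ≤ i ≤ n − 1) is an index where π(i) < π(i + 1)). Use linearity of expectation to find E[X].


Write X = Σ X_I over i = 1, …, 143, with X_I the indicator of one ascent.
There are 143 indicators.
For each fixed i, the pair (π(i), π(i+1)) is a uniformly random ordered pair of distinct values from {1, …, 144}; by symmetry P[π(i) < π(i+1)] = 1/2.
By linearity: E[X] = 143 · (1/2) = (144 − 1) · (1/2) = 143/2 ≈ 71.50000.

E[X] = 143/2 = 71.50000.


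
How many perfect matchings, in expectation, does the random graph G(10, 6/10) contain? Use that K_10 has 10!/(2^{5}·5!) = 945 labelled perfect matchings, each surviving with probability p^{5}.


K_10 has 10!/(2^{5}·5!) = 945 labelled perfect matchings.
For each such perfect matching H, let X_H = 1 if all 5 edges of H are present in G. Then P[X_H = 1] = p^{5} = (3/5)^{5} = 243/3125.
Summing the indicators: E[X] = Σ_H E[X_H] = 945 · p^{5} = 945 · 243/3125 = 45927/625.
Numerically: E[X] ≈ 73.5.

E[X] = 945 · (3/5)^{5} = 45927/625 ≈ 73.5.


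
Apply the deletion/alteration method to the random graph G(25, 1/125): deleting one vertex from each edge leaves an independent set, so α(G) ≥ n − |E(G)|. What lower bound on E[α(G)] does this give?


E[|E(G)|] = C(25, 2)·p = 300 · (1/125) = 12/5.
E[α(G)] ≥ n − E[|E(G)|] = 25 − 12/5 = 113/5.
Numerically: ≈ 22.60000.
(This is only a lower bound; the true E[α(G)] may be larger.)

E[α(G)] ≥ 113/5 ≈ 22.60000.


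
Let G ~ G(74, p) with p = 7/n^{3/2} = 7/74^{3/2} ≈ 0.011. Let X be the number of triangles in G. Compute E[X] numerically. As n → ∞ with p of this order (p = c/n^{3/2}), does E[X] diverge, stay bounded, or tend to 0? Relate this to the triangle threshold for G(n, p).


Number of potential triangles: C(74, 3) = 64824.
Each occurs with probability p³ ≈ (0.011)³ ≈ 1.32969e-06.
By linearity: E[X] = C(74, 3)·p³ ≈ 64824 · 1.32969e-06 ≈ 0.086.
Since α = 3/2 > 1, p = c/n^{3/2} = o(1/n) is below the triangle threshold p ~ 1/n. Asymptotically E[X] ~ (c³/6)·n^{3(1−α)} = (7³/6)·n^{-1.5} → 0, so by Markov's inequality G has no triangles w.h.p.

E[X] ≈ 0.086; in regime p = Θ(1/n^{3/2}) E[X] tends to 0 (below the triangle threshold p ~ 1/n).


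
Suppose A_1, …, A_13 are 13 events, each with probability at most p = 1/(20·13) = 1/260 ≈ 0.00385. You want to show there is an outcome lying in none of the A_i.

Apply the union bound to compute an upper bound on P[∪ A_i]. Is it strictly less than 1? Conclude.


Union bound: P[∪_{i=1}^{13} A_i] ≤ Σ_i P[A_i] ≤ 13·p = 13·(1/260) = 1/20.
Numerically: 1/20 ≈ 0.05000.
Is 1/20 < 1? YES.
Since P[∪ A_i] ≤ 1/20 < 1, the complement has P[∩ A_i^c] ≥ 1 − 1/20 = 19/20 > 0, so some outcome avoids every A_i.

13·p = 1/20 ≈ 0.05000; existence CERTIFIED by the union bound.


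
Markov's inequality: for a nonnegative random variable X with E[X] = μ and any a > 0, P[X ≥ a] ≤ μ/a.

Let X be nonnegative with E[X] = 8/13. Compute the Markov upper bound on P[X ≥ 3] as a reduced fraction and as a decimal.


μ = E[X] = 8/13, a = 3.
Markov: P[X ≥ 3] ≤ μ/a = (8/13)/3 = 8/39.
Numerically: ≈ 0.205.
(Since a = 3 > μ = 0.615, the bound 8/39 is < 1 and informative.)

P[X ≥ 3] ≤ 8/39 ≈ 0.205.


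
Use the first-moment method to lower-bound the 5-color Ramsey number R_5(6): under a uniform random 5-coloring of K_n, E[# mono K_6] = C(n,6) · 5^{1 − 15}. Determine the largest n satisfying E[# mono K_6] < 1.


We need C(n, 6) · 5^{1 − 15} < 1, i.e. C(n, 6) < 5^{15 − 1} = 6103515625.
Check values of n near the boundary:
  n = 125: C(125, 6) = 4690625500; 4690625500 < 6103515625? YES
  n = 126: C(126, 6) = 4925156775; 4925156775 < 6103515625? YES
  n = 127: C(127, 6) = 5169379425; 5169379425 < 6103515625? YES
  n = 128: C(128, 6) = 5423611200; 5423611200 < 6103515625? YES
  n = 129: C(129, 6) = 5688177600; 5688177600 < 6103515625? YES
  n = 130: C(130, 6) = 5963412000; 5963412000 < 6103515625? YES
  n = 131: C(131, 6) = 6249655776; 6249655776 < 6103515625? NO
  n = 132: C(132, 6) = 6547258432; 6547258432 < 6103515625? NO
  n = 133: C(133, 6) = 6856577728; 6856577728 < 6103515625? NO
The largest n with C(n, 6) < 6103515625 is n = 130 (where E[X] = 47707296/48828125 ≈ 0.977). Hence R_5(6) > 130, i.e. R_5(6) ≥ 131.

Largest n = 130; hence R_5(6) > 130.


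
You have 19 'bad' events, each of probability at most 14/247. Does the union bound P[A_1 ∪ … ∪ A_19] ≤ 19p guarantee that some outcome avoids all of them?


Union bound: P[∪_{i=1}^{19} A_i] ≤ Σ_i P[A_i] ≤ 19·p = 19·(14/247) = 14/13.
Numerically: 14/13 ≈ 1.0769.
Is 14/13 < 1? NO.
Since the bound 14/13 is ≥ 1, the union bound is uninformative here; it does NOT by itself certify existence.

19·p = 14/13 ≈ 1.0769; existence NOT certified by the union bound.


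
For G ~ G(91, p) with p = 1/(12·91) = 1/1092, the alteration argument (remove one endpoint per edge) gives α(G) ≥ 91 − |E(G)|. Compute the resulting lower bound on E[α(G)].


E[|E(G)|] = C(91, 2)·p = 4095 · (1/1092) = 15/4.
E[α(G)] ≥ n − E[|E(G)|] = 91 − 15/4 = 349/4.
Numerically: ≈ 87.25000.
(This is only a lower bound; the true E[α(G)] may be larger.)

E[α(G)] ≥ 349/4 ≈ 87.25000.


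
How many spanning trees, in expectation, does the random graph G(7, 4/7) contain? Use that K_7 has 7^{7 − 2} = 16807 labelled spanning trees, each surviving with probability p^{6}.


K_7 has 7^{7 − 2} = 16807 labelled spanning trees.
For each such spanning tree H, let X_H = 1 if all 6 edges of H are present in G. Then P[X_H = 1] = p^{6} = (4/7)^{6} = 4096/117649.
By linearity of expectation: E[X] = Σ_H E[X_H] = 16807 · p^{6} = 16807 · 4096/117649 = 4096/7.
Numerically: E[X] ≈ 585.

E[X] = 16807 · (4/7)^{6} = 4096/7 ≈ 585.


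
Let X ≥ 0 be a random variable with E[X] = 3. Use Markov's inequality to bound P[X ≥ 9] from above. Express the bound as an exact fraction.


μ = E[X] = 3, a = 9.
Markov: P[X ≥ 9] ≤ μ/a = (3)/9 = 1/3.
Numerically: ≈ 0.3333.
(Since a = 9 > μ = 3.0000, the bound 1/3 is < 1 and informative.)

P[X ≥ 9] ≤ 1/3 ≈ 0.3333.


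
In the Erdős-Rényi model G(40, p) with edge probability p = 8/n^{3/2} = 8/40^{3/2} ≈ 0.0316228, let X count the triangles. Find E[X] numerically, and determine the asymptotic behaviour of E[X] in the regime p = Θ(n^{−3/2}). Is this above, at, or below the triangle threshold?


Number of potential triangles: C(40, 3) = 9880.
Each occurs with probability p³ ≈ (0.0316228)³ ≈ 3.16227766e-05.
By linearity: E[X] = C(40, 3)·p³ ≈ 9880 · 3.16227766e-05 ≈ 0.312433.
Since α = 3/2 > 1, p = c/n^{3/2} = o(1/n) is below the triangle threshold p ~ 1/n. Asymptotically E[X] ~ (c³/6)·n^{3(1−α)} = (8³/6)·n^{-1.5} → 0, so by Markov's inequality G has no triangles w.h.p.

E[X] ≈ 0.312433; in regime p = Θ(1/n^{3/2}) E[X] tends to 0 (below the triangle threshold p ~ 1/n).


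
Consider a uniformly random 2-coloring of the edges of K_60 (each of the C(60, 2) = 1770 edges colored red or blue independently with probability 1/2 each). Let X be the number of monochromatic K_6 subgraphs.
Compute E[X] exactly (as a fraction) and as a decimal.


Let X = Σ_S X_S over the C(60, 6) = 50063860 subsets S of size 6, where X_S = 1 if the K_6 on S is monochromatic.
For a fixed S, the K_6 on S has C(6, 2) = 15 edges. P[all 15 edges red] = (1/2)^15, and likewise for blue, so P[monochromatic] = 2·(1/2)^15 = 2^{1 − 15} = 1/16384.
By linearity of expectation: E[X] = C(60, 6) · 2^{1 − 15} = 50063860 · 1/16384 = 12515965/4096.
Numerically: E[X] ≈ 3055.65552.

E[X] = C(60,6)·2^(1−C(6,2)) = 12515965/4096 ≈ 3055.65552.


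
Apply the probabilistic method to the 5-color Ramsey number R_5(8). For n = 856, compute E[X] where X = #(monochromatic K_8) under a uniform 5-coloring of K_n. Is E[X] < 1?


E[X] = C(856, 8) · 5^{1 − 28} = 6918660634157180775 · 5^{−27} = 6918660634157180775/7450580596923828125.
As a reduced fraction: E[X] = 276746425366287231/298023223876953125 ≈ 0.9286069.
Is E[X] < 1? YES.
Since E[X] < 1, there exists a 5-coloring of K_{856} with no monochromatic K_8; hence R_5(8) > 856.

E[X] = 276746425366287231/298023223876953125 ≈ 0.9286069; E[X] < 1, so R_5(8) > 856.


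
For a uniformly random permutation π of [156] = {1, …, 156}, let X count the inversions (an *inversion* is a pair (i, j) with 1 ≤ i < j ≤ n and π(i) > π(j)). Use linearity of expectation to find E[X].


Write X = Σ X_I over the C(156, 2) = 12090 pairs i < j, with X_I the indicator of one inversion.
There are 12090 indicators.
For each fixed pair i < j, the values π(i) and π(j) are two distinct elements of {1, …, 156} in uniformly random order; by symmetry P[π(i) > π(j)] = 1/2.
By linearity: E[X] = 12090 · (1/2) = C(156, 2) · (1/2) = 12090/2 = 6045 ≈ 6045.0000.

E[X] = 6045 = 6045.0000.


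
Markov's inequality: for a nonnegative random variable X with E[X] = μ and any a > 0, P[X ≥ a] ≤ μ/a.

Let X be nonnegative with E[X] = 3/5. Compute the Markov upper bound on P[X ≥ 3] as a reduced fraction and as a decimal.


μ = E[X] = 3/5, a = 3.
Markov: P[X ≥ 3] ≤ μ/a = (3/5)/3 = 1/5.
Numerically: ≈ 0.200000.
(Since a = 3 > μ = 0.600000, the bound 1/5 is < 1 and informative.)

P[X ≥ 3] ≤ 1/5 ≈ 0.200000.


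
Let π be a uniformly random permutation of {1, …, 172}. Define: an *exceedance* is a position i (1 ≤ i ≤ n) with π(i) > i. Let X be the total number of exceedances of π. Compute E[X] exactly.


Write X = Σ_{i=1}^{172} X_i, where X_i = 1_{π(i) > i}.
For each fixed i, π(i) is uniform over {1, …, 172} (marginal of a uniform permutation), so P[π(i) > i] = (n − i)/n. Summing: Σ_{i=1}^{172} (n − i)/n = (0 + 1 + … + 171)/172 = 172(172 − 1)/(2·172) = (172 − 1)/2.
Hence E[X] = Σ_{i=1}^{172} (172 − i)/172 = 171/2 ≈ 85.500000.

E[X] = 171/2 = 85.500000.


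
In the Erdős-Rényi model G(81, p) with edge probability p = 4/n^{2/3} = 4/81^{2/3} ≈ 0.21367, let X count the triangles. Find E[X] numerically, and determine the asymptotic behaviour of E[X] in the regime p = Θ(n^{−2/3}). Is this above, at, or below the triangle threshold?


Number of potential triangles: C(81, 3) = 85320.
Each occurs with probability p³ ≈ (0.21367)³ ≈ 9.7546106e-03.
By linearity: E[X] = C(81, 3)·p³ ≈ 85320 · 9.7546106e-03 ≈ 832.26337.
Since α = 2/3 < 1, p = c/n^{2/3} ≫ 1/n is above the triangle threshold p ~ 1/n. Asymptotically E[X] ~ (c³/6)·n^{3(1−α)} = (4³/6)·n^{1} → ∞; triangles are abundant w.h.p.

E[X] ≈ 832.26337; in regime p = Θ(1/n^{2/3}) E[X] diverges (above the triangle threshold p ~ 1/n).


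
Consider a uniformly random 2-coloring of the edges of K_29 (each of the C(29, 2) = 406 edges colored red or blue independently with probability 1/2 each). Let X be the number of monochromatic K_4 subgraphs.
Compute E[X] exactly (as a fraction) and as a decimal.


Let X = Σ_S X_S over the C(29, 4) = 23751 subsets S of size 4, where X_S = 1 if the K_4 on S is monochromatic.
For a fixed S, the K_4 on S has C(4, 2) = 6 edges. P[all 6 edges red] = (1/2)^6, and likewise for blue, so P[monochromatic] = 2·(1/2)^6 = 2^{1 − 6} = 1/32.
By linearity of expectation: E[X] = C(29, 4) · 2^{1 − 6} = 23751 · 1/32 = 23751/32.
Numerically: E[X] ≈ 742.21875.

E[X] = C(29,4)·2^(1−C(4,2)) = 23751/32 ≈ 742.21875.


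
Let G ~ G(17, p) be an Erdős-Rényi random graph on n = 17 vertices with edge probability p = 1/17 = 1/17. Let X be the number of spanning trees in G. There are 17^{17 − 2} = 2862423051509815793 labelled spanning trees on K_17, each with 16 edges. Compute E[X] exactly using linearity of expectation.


K_17 has 17^{17 − 2} = 2862423051509815793 labelled spanning trees.
For each such spanning tree H, let X_H = 1 if all 16 edges of H are present in G. Then P[X_H = 1] = p^{16} = (1/17)^{16} = 1/48661191875666868481.
By linearity: E[X] = Σ_H E[X_H] = 2862423051509815793 · p^{16} = 2862423051509815793 · 1/48661191875666868481 = 1/17.
Numerically: E[X] ≈ 0.0588235.

E[X] = 2862423051509815793 · (1/17)^{16} = 1/17 ≈ 0.0588235.


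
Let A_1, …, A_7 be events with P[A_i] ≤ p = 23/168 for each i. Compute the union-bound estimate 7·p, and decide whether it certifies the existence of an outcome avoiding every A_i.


Union bound: P[∪_{i=1}^{7} A_i] ≤ Σ_i P[A_i] ≤ 7·p = 7·(23/168) = 23/24.
Numerically: 23/24 ≈ 0.95833.
Is 23/24 < 1? YES.
Since P[∪ A_i] ≤ 23/24 < 1, the complement has P[∩ A_i^c] ≥ 1 − 23/24 = 1/24 > 0, so some outcome avoids every A_i.

7·p = 23/24 ≈ 0.95833; existence CERTIFIED by the union bound.


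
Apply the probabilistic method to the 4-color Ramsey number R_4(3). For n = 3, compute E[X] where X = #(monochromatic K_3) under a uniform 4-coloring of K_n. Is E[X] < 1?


E[X] = C(3, 3) · 4^{1 − 3} = 1 · 4^{−2} = 1/16.
As a reduced fraction: E[X] = 1/16 ≈ 0.062500.
Is E[X] < 1? YES.
Since E[X] < 1, there exists a 4-coloring of K_{3} with no monochromatic K_3; hence R_4(3) > 3.

E[X] = 1/16 ≈ 0.062500; E[X] < 1, so R_4(3) > 3.


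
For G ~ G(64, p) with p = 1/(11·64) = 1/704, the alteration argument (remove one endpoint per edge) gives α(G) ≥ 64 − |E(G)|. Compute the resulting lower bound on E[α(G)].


E[|E(G)|] = C(64, 2)·p = 2016 · (1/704) = 63/22.
E[α(G)] ≥ n − E[|E(G)|] = 64 − 63/22 = 1345/22.
Numerically: ≈ 61.136364.
(This is only a lower bound; the true E[α(G)] may be larger.)

E[α(G)] ≥ 1345/22 ≈ 61.136364.


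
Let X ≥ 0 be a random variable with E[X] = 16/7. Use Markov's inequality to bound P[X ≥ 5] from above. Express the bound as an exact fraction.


μ = E[X] = 16/7, a = 5.
Markov: P[X ≥ 5] ≤ μ/a = (16/7)/5 = 16/35.
Numerically: ≈ 0.457143.
(Since a = 5 > μ = 2.285714, the bound 16/35 is < 1 and informative.)

P[X ≥ 5] ≤ 16/35 ≈ 0.457143.


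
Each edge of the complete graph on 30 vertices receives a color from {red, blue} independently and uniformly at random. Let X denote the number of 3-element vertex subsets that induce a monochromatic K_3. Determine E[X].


Let X = Σ_S X_S over the C(30, 3) = 4060 subsets S of size 3, where X_S = 1 if the K_3 on S is monochromatic.
For a fixed S, the K_3 on S has C(3, 2) = 3 edges. P[all 3 edges red] = (1/2)^3, and likewise for blue, so P[monochromatic] = 2·(1/2)^3 = 2^{1 − 3} = 1/4.
Summing: E[X] = C(30, 3) · 2^{1 − 3} = 4060 · 1/4 = 1015.
Numerically: E[X] ≈ 1015.0000.

E[X] = C(30,3)·2^(1−C(3,2)) = 1015 ≈ 1015.0000.


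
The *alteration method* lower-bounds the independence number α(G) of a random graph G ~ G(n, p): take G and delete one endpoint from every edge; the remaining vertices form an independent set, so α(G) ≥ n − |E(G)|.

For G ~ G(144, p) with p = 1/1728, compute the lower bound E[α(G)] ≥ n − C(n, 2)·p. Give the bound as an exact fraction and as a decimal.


E[|E(G)|] = C(144, 2)·p = 10296 · (1/1728) = 143/24.
E[α(G)] ≥ n − E[|E(G)|] = 144 − 143/24 = 3313/24.
Numerically: ≈ 138.0417.
(This is only a lower bound; the true E[α(G)] may be larger.)

E[α(G)] ≥ 3313/24 ≈ 138.0417.


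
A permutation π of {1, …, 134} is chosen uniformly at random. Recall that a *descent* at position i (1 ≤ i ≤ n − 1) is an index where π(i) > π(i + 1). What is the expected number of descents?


Write X = Σ X_I over i = 1, …, 133, with X_I the indicator of one descent.
There are 133 indicators.
For each fixed i, the pair (π(i), π(i+1)) is a uniformly random ordered pair of distinct values from {1, …, 134}; by symmetry P[π(i) > π(i+1)] = 1/2.
By linearity: E[X] = 133 · (1/2) = (134 − 1) · (1/2) = 133/2 ≈ 66.50000.

E[X] = 133/2 = 66.50000.


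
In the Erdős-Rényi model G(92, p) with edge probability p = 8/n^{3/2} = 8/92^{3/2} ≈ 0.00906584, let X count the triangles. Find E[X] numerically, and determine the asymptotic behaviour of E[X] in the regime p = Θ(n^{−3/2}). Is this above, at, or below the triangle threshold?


Number of potential triangles: C(92, 3) = 125580.
Each occurs with probability p³ ≈ (0.00906584)³ ≈ 7.45117456e-07.
By linearity: E[X] = C(92, 3)·p³ ≈ 125580 · 7.45117456e-07 ≈ 0.093572.
Since α = 3/2 > 1, p = c/n^{3/2} = o(1/n) is below the triangle threshold p ~ 1/n. Asymptotically E[X] ~ (c³/6)·n^{3(1−α)} = (8³/6)·n^{-1.5} → 0, so by Markov's inequality G has no triangles w.h.p.

E[X] ≈ 0.093572; in regime p = Θ(1/n^{3/2}) E[X] tends to 0 (below the triangle threshold p ~ 1/n).


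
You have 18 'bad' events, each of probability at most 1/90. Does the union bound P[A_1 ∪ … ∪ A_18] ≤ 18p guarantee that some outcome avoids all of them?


Union bound: P[∪_{i=1}^{18} A_i] ≤ Σ_i P[A_i] ≤ 18·p = 18·(1/90) = 1/5.
Numerically: 1/5 ≈ 0.200000.
Is 1/5 < 1? YES.
Since P[∪ A_i] ≤ 1/5 < 1, the complement has P[∩ A_i^c] ≥ 1 − 1/5 = 4/5 > 0, so some outcome avoids every A_i.

18·p = 1/5 ≈ 0.200000; existence CERTIFIED by the union bound.


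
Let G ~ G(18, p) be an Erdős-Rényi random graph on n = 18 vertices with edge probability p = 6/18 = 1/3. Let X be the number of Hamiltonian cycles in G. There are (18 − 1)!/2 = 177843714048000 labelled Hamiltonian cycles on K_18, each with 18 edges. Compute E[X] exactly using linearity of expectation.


K_18 has (18 − 1)!/2 = 177843714048000 labelled Hamiltonian cycles.
For each such Hamiltonian cycle H, let X_H = 1 if all 18 edges of H are present in G. Then P[X_H = 1] = p^{18} = (1/3)^{18} = 1/387420489.
By linearity of expectation: E[X] = Σ_H E[X_H] = 177843714048000 · p^{18} = 177843714048000 · 1/387420489 = 243955712000/531441.
Numerically: E[X] ≈ 4.59e+05.

E[X] = 177843714048000 · (1/3)^{18} = 243955712000/531441 ≈ 4.59e+05.


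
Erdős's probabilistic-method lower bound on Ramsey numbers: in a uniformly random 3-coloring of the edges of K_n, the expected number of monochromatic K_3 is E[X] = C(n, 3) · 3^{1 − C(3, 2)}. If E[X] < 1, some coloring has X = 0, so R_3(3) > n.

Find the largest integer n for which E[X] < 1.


We need C(n, 3) · 3^{1 − 3} < 1, i.e. C(n, 3) < 3^{3 − 1} = 9.
Check values of n near the boundary:
  n = 3: C(3, 3) = 1; 1 < 9? YES
  n = 4: C(4, 3) = 4; 4 < 9? YES
  n = 5: C(5, 3) = 10; 10 < 9? NO
The largest n with C(n, 3) < 9 is n = 4 (where E[X] = 4/9 ≈ 0.444444). Hence R_3(3) > 4, i.e. R_3(3) ≥ 5.

Largest n = 4; hence R_3(3) > 4.


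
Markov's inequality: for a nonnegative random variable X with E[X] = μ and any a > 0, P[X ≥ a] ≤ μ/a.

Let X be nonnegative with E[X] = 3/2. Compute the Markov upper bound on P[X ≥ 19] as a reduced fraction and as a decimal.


μ = E[X] = 3/2, a = 19.
Markov: P[X ≥ 19] ≤ μ/a = (3/2)/19 = 3/38.
Numerically: ≈ 0.0789.
(Since a = 19 > μ = 1.5000, the bound 3/38 is < 1 and informative.)

P[X ≥ 19] ≤ 3/38 ≈ 0.0789.


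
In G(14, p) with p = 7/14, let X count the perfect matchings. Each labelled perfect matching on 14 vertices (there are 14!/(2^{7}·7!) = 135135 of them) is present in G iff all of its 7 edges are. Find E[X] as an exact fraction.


K_14 has 14!/(2^{7}·7!) = 135135 labelled perfect matchings.
For each such perfect matching H, let X_H = 1 if all 7 edges of H are present in G. Then P[X_H = 1] = p^{7} = (1/2)^{7} = 1/128.
Summing the indicators: E[X] = Σ_H E[X_H] = 135135 · p^{7} = 135135 · 1/128 = 135135/128.
Numerically: E[X] ≈ 1.06e+03.

E[X] = 135135 · (1/2)^{7} = 135135/128 ≈ 1.06e+03.


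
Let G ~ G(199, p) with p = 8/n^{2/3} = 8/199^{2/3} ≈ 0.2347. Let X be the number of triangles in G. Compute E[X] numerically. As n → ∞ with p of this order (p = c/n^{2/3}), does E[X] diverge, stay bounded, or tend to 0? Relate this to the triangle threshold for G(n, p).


Number of potential triangles: C(199, 3) = 1293699.
Each occurs with probability p³ ≈ (0.2347)³ ≈ 1.292897e-02.
By linearity: E[X] = C(199, 3)·p³ ≈ 1293699 · 1.292897e-02 ≈ 16726.1910.
Since α = 2/3 < 1, p = c/n^{2/3} ≫ 1/n is above the triangle threshold p ~ 1/n. Asymptotically E[X] ~ (c³/6)·n^{3(1−α)} = (8³/6)·n^{1} → ∞; triangles are abundant w.h.p.

E[X] ≈ 16726.1910; in regime p = Θ(1/n^{2/3}) E[X] diverges (above the triangle threshold p ~ 1/n).


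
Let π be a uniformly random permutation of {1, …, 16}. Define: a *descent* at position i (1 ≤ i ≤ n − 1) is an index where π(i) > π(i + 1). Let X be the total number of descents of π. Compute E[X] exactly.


Write X = Σ X_I over i = 1, …, 15, with X_I the indicator of one descent.
There are 15 indicators.
For each fixed i, the pair (π(i), π(i+1)) is a uniformly random ordered pair of distinct values from {1, …, 16}; by symmetry P[π(i) > π(i+1)] = 1/2.
By linearity: E[X] = 15 · (1/2) = (16 − 1) · (1/2) = 15/2 ≈ 7.5000.

E[X] = 15/2 = 7.5000.


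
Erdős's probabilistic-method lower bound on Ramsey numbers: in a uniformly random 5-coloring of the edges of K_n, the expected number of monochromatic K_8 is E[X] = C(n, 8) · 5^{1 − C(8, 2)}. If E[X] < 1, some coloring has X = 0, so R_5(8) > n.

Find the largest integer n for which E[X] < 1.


We need C(n, 8) · 5^{1 − 28} < 1, i.e. C(n, 8) < 5^{28 − 1} = 7450580596923828125.
Check values of n near the boundary:
  n = 857: C(857, 8) = 6983854138365964575; 6983854138365964575 < 7450580596923828125? YES
  n = 858: C(858, 8) = 7049584530256467771; 7049584530256467771 < 7450580596923828125? YES
  n = 859: C(859, 8) = 7115855595170747139; 7115855595170747139 < 7450580596923828125? YES
  n = 860: C(860, 8) = 7182671140665308145; 7182671140665308145 < 7450580596923828125? YES
  n = 861: C(861, 8) = 7250034996615275865; 7250034996615275865 < 7450580596923828125? YES
  n = 862: C(862, 8) = 7317951015318931845; 7317951015318931845 < 7450580596923828125? YES
  n = 863: C(863, 8) = 7386423071602617757; 7386423071602617757 < 7450580596923828125? YES
  n = 864: C(864, 8) = 7455455062926006708; 7455455062926006708 < 7450580596923828125? NO
The largest n with C(n, 8) < 7450580596923828125 is n = 863 (where E[X] = 7386423071602617757/7450580596923828125 ≈ 0.991). Hence R_5(8) > 863, i.e. R_5(8) ≥ 864.

Largest n = 863; hence R_5(8) > 863.


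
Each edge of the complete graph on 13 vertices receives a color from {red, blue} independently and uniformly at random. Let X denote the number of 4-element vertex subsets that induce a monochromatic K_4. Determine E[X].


Let X = Σ_S X_S over the C(13, 4) = 715 subsets S of size 4, where X_S = 1 if the K_4 on S is monochromatic.
For a fixed S, the K_4 on S has C(4, 2) = 6 edges. P[all 6 edges red] = (1/2)^6, and likewise for blue, so P[monochromatic] = 2·(1/2)^6 = 2^{1 − 6} = 1/32.
Summing: E[X] = C(13, 4) · 2^{1 − 6} = 715 · 1/32 = 715/32.
Numerically: E[X] ≈ 22.34375.

E[X] = C(13,4)·2^(1−C(4,2)) = 715/32 ≈ 22.34375.


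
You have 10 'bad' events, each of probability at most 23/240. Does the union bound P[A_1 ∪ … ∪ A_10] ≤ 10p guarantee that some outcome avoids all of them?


Union bound: P[∪_{i=1}^{10} A_i] ≤ Σ_i P[A_i] ≤ 10·p = 10·(23/240) = 23/24.
Numerically: 23/24 ≈ 0.958.
Is 23/24 < 1? YES.
Since P[∪ A_i] ≤ 23/24 < 1, the complement has P[∩ A_i^c] ≥ 1 − 23/24 = 1/24 > 0, so some outcome avoids every A_i.

10·p = 23/24 ≈ 0.958; existence CERTIFIED by the union bound.


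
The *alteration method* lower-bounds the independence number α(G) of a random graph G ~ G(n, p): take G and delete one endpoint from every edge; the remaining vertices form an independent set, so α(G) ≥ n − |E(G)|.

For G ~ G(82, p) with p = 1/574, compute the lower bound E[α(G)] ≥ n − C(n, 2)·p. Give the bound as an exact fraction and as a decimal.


E[|E(G)|] = C(82, 2)·p = 3321 · (1/574) = 81/14.
E[α(G)] ≥ n − E[|E(G)|] = 82 − 81/14 = 1067/14.
Numerically: ≈ 76.2143.
(This is only a lower bound; the true E[α(G)] may be larger.)

E[α(G)] ≥ 1067/14 ≈ 76.2143.


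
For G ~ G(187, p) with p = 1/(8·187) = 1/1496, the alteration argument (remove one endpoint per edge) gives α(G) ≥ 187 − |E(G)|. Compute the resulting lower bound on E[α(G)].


E[|E(G)|] = C(187, 2)·p = 17391 · (1/1496) = 93/8.
E[α(G)] ≥ n − E[|E(G)|] = 187 − 93/8 = 1403/8.
Numerically: ≈ 175.375000.
(This is only a lower bound; the true E[α(G)] may be larger.)

E[α(G)] ≥ 1403/8 ≈ 175.375000.


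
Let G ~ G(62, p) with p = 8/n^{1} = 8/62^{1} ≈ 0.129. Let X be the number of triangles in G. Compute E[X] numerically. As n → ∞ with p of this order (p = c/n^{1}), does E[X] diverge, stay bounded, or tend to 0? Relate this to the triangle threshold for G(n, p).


Number of potential triangles: C(62, 3) = 37820.
Each occurs with probability p³ ≈ (0.129)³ ≈ 2.148300e-03.
By linearity: E[X] = C(62, 3)·p³ ≈ 37820 · 2.148300e-03 ≈ 81.2487.
Here α = 1, so p = 8/n is exactly at the triangle threshold p ~ 1/n. Asymptotically E[X] → c³/6 = 8³/6 = 256/3 ≈ 85.3333, a bounded constant. In this regime the triangle count is asymptotically Poisson(c³/6).

E[X] ≈ 81.2487; in regime p = Θ(1/n^{1}) E[X] stays bounded (at the triangle threshold p ~ 1/n).


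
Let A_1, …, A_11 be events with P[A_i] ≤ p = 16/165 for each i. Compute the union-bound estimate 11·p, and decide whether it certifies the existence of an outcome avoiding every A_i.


Union bound: P[∪_{i=1}^{11} A_i] ≤ Σ_i P[A_i] ≤ 11·p = 11·(16/165) = 16/15.
Numerically: 16/15 ≈ 1.066667.
Is 16/15 < 1? NO.
Since the bound 16/15 is ≥ 1, the union bound is uninformative here; it does NOT by itself certify existence.

11·p = 16/15 ≈ 1.066667; existence NOT certified by the union bound.


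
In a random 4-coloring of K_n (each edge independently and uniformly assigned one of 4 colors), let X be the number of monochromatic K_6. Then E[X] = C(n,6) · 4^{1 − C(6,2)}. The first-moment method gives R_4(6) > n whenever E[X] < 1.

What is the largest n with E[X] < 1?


We need C(n, 6) · 4^{1 − 15} < 1, i.e. C(n, 6) < 4^{15 − 1} = 268435456.
Check values of n near the boundary:
  n = 77: C(77, 6) = 237093780; 237093780 < 268435456? YES
  n = 78: C(78, 6) = 256851595; 256851595 < 268435456? YES
  n = 79: C(79, 6) = 277962685; 277962685 < 268435456? NO
The largest n with C(n, 6) < 268435456 is n = 78 (where E[X] = 256851595/268435456 ≈ 0.9568468). Hence R_4(6) > 78, i.e. R_4(6) ≥ 79.

Largest n = 78; hence R_4(6) > 78.
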